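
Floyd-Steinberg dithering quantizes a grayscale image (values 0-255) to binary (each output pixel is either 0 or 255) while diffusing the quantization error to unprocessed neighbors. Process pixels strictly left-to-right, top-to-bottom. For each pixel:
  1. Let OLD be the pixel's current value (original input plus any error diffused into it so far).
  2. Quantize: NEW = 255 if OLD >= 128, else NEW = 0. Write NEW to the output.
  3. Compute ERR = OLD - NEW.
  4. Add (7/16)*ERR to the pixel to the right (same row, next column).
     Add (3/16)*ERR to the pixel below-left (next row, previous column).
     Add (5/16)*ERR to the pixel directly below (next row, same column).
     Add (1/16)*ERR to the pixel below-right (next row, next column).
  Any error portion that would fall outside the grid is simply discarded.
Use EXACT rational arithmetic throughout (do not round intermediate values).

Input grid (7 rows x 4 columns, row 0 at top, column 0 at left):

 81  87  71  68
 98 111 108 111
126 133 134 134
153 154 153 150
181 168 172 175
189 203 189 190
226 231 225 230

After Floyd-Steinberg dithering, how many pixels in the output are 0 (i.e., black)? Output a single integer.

(0,0): OLD=81 → NEW=0, ERR=81
(0,1): OLD=1959/16 → NEW=0, ERR=1959/16
(0,2): OLD=31889/256 → NEW=0, ERR=31889/256
(0,3): OLD=501751/4096 → NEW=0, ERR=501751/4096
(1,0): OLD=37445/256 → NEW=255, ERR=-27835/256
(1,1): OLD=266467/2048 → NEW=255, ERR=-255773/2048
(1,2): OLD=8054943/65536 → NEW=0, ERR=8054943/65536
(1,3): OLD=221080201/1048576 → NEW=255, ERR=-46306679/1048576
(2,0): OLD=2248049/32768 → NEW=0, ERR=2248049/32768
(2,1): OLD=147048683/1048576 → NEW=255, ERR=-120338197/1048576
(2,2): OLD=222537399/2097152 → NEW=0, ERR=222537399/2097152
(2,3): OLD=5848747067/33554432 → NEW=255, ERR=-2707633093/33554432
(3,0): OLD=2565587297/16777216 → NEW=255, ERR=-1712602783/16777216
(3,1): OLD=26215683647/268435456 → NEW=0, ERR=26215683647/268435456
(3,2): OLD=887273944513/4294967296 → NEW=255, ERR=-207942715967/4294967296
(3,3): OLD=7575193912263/68719476736 → NEW=0, ERR=7575193912263/68719476736
(4,0): OLD=719027908877/4294967296 → NEW=255, ERR=-376188751603/4294967296
(4,1): OLD=4973275530919/34359738368 → NEW=255, ERR=-3788457752921/34359738368
(4,2): OLD=148878970909639/1099511627776 → NEW=255, ERR=-131496494173241/1099511627776
(4,3): OLD=2710939276253601/17592186044416 → NEW=255, ERR=-1775068165072479/17592186044416
(5,0): OLD=77490925501949/549755813888 → NEW=255, ERR=-62696807039491/549755813888
(5,1): OLD=1596511425066123/17592186044416 → NEW=0, ERR=1596511425066123/17592186044416
(5,2): OLD=1455929255475143/8796093022208 → NEW=255, ERR=-787074465187897/8796093022208
(5,3): OLD=31481918330259831/281474976710656 → NEW=0, ERR=31481918330259831/281474976710656
(6,0): OLD=58371389885488065/281474976710656 → NEW=255, ERR=-13404729175729215/281474976710656
(6,1): OLD=966559409835512407/4503599627370496 → NEW=255, ERR=-181858495143964073/4503599627370496
(6,2): OLD=14844877566314420145/72057594037927936 → NEW=255, ERR=-3529808913357203535/72057594037927936
(6,3): OLD=274312425109987711191/1152921504606846976 → NEW=255, ERR=-19682558564758267689/1152921504606846976
Output grid:
  Row 0: ....  (4 black, running=4)
  Row 1: ##.#  (1 black, running=5)
  Row 2: .#.#  (2 black, running=7)
  Row 3: #.#.  (2 black, running=9)
  Row 4: ####  (0 black, running=9)
  Row 5: #.#.  (2 black, running=11)
  Row 6: ####  (0 black, running=11)

Answer: 11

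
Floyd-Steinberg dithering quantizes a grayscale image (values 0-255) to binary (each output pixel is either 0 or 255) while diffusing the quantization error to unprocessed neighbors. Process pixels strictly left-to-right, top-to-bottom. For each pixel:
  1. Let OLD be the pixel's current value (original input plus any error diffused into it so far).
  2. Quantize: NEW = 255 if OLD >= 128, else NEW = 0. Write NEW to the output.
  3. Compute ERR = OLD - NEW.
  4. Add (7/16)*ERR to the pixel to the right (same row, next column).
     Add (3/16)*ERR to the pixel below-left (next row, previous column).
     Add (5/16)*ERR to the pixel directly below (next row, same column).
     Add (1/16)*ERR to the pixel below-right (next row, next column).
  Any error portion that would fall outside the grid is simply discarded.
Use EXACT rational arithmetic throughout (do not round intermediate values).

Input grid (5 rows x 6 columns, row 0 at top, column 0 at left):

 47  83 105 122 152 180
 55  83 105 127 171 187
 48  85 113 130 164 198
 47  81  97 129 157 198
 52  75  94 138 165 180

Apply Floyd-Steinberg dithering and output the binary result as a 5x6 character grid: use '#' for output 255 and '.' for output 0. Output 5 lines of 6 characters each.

Answer: ..#.##
.#.#.#
..#.##
..#.#.
.#.#.#

Derivation:
(0,0): OLD=47 → NEW=0, ERR=47
(0,1): OLD=1657/16 → NEW=0, ERR=1657/16
(0,2): OLD=38479/256 → NEW=255, ERR=-26801/256
(0,3): OLD=312105/4096 → NEW=0, ERR=312105/4096
(0,4): OLD=12146207/65536 → NEW=255, ERR=-4565473/65536
(0,5): OLD=156785369/1048576 → NEW=255, ERR=-110601511/1048576
(1,0): OLD=22811/256 → NEW=0, ERR=22811/256
(1,1): OLD=281917/2048 → NEW=255, ERR=-240323/2048
(1,2): OLD=2733185/65536 → NEW=0, ERR=2733185/65536
(1,3): OLD=39178093/262144 → NEW=255, ERR=-27668627/262144
(1,4): OLD=1477038887/16777216 → NEW=0, ERR=1477038887/16777216
(1,5): OLD=50519820513/268435456 → NEW=255, ERR=-17931220767/268435456
(2,0): OLD=1764335/32768 → NEW=0, ERR=1764335/32768
(2,1): OLD=89417141/1048576 → NEW=0, ERR=89417141/1048576
(2,2): OLD=2285331295/16777216 → NEW=255, ERR=-1992858785/16777216
(2,3): OLD=8611724583/134217728 → NEW=0, ERR=8611724583/134217728
(2,4): OLD=860975555317/4294967296 → NEW=255, ERR=-234241105163/4294967296
(2,5): OLD=10910392951299/68719476736 → NEW=255, ERR=-6613073616381/68719476736
(3,0): OLD=1339074175/16777216 → NEW=0, ERR=1339074175/16777216
(3,1): OLD=16597462803/134217728 → NEW=0, ERR=16597462803/134217728
(3,2): OLD=141027184937/1073741824 → NEW=255, ERR=-132776980183/1073741824
(3,3): OLD=5312037822651/68719476736 → NEW=0, ERR=5312037822651/68719476736
(3,4): OLD=87819142021851/549755813888 → NEW=255, ERR=-52368590519589/549755813888
(3,5): OLD=1080540478643957/8796093022208 → NEW=0, ERR=1080540478643957/8796093022208
(4,0): OLD=215024505105/2147483648 → NEW=0, ERR=215024505105/2147483648
(4,1): OLD=4784688550877/34359738368 → NEW=255, ERR=-3977044732963/34359738368
(4,2): OLD=29620847513991/1099511627776 → NEW=0, ERR=29620847513991/1099511627776
(4,3): OLD=2609855461714499/17592186044416 → NEW=255, ERR=-1876151979611581/17592186044416
(4,4): OLD=32774457371305331/281474976710656 → NEW=0, ERR=32774457371305331/281474976710656
(4,5): OLD=1186142892762830149/4503599627370496 → NEW=255, ERR=37724987783353669/4503599627370496
Row 0: ..#.##
Row 1: .#.#.#
Row 2: ..#.##
Row 3: ..#.#.
Row 4: .#.#.#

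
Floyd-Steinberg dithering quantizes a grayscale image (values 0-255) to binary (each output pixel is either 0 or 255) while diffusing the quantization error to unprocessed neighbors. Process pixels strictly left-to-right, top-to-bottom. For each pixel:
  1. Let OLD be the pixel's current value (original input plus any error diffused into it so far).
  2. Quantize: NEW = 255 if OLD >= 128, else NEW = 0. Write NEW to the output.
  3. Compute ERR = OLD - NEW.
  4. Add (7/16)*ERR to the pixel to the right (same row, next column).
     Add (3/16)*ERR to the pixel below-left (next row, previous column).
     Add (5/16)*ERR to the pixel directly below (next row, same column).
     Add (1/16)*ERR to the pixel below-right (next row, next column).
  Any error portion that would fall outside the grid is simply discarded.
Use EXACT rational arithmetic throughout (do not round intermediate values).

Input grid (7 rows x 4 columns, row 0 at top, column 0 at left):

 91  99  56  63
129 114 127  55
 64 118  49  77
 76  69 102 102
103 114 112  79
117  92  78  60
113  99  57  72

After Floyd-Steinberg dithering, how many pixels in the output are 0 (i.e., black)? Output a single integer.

(0,0): OLD=91 → NEW=0, ERR=91
(0,1): OLD=2221/16 → NEW=255, ERR=-1859/16
(0,2): OLD=1323/256 → NEW=0, ERR=1323/256
(0,3): OLD=267309/4096 → NEW=0, ERR=267309/4096
(1,0): OLD=34727/256 → NEW=255, ERR=-30553/256
(1,1): OLD=65809/2048 → NEW=0, ERR=65809/2048
(1,2): OLD=9676261/65536 → NEW=255, ERR=-7035419/65536
(1,3): OLD=30147155/1048576 → NEW=0, ERR=30147155/1048576
(2,0): OLD=1072459/32768 → NEW=0, ERR=1072459/32768
(2,1): OLD=120348009/1048576 → NEW=0, ERR=120348009/1048576
(2,2): OLD=153227725/2097152 → NEW=0, ERR=153227725/2097152
(2,3): OLD=3732623481/33554432 → NEW=0, ERR=3732623481/33554432
(3,0): OLD=1807705883/16777216 → NEW=0, ERR=1807705883/16777216
(3,1): OLD=45030392773/268435456 → NEW=255, ERR=-23420648507/268435456
(3,2): OLD=492599922491/4294967296 → NEW=0, ERR=492599922491/4294967296
(3,3): OLD=13160275493149/68719476736 → NEW=255, ERR=-4363191074531/68719476736
(4,0): OLD=516736156607/4294967296 → NEW=0, ERR=516736156607/4294967296
(4,1): OLD=5759047018557/34359738368 → NEW=255, ERR=-3002686265283/34359738368
(4,2): OLD=101430429154845/1099511627776 → NEW=0, ERR=101430429154845/1099511627776
(4,3): OLD=1876845995787995/17592186044416 → NEW=0, ERR=1876845995787995/17592186044416
(5,0): OLD=75982817693327/549755813888 → NEW=255, ERR=-64204914848113/549755813888
(5,1): OLD=675758249323337/17592186044416 → NEW=0, ERR=675758249323337/17592186044416
(5,2): OLD=1215404777519413/8796093022208 → NEW=255, ERR=-1027598943143627/8796093022208
(5,3): OLD=13509230244046077/281474976710656 → NEW=0, ERR=13509230244046077/281474976710656
(6,0): OLD=23561160740576059/281474976710656 → NEW=0, ERR=23561160740576059/281474976710656
(6,1): OLD=533322733295556429/4503599627370496 → NEW=0, ERR=533322733295556429/4503599627370496
(6,2): OLD=6031325862324088203/72057594037927936 → NEW=0, ERR=6031325862324088203/72057594037927936
(6,3): OLD=134103353538107985869/1152921504606846976 → NEW=0, ERR=134103353538107985869/1152921504606846976
Output grid:
  Row 0: .#..  (3 black, running=3)
  Row 1: #.#.  (2 black, running=5)
  Row 2: ....  (4 black, running=9)
  Row 3: .#.#  (2 black, running=11)
  Row 4: .#..  (3 black, running=14)
  Row 5: #.#.  (2 black, running=16)
  Row 6: ....  (4 black, running=20)

Answer: 20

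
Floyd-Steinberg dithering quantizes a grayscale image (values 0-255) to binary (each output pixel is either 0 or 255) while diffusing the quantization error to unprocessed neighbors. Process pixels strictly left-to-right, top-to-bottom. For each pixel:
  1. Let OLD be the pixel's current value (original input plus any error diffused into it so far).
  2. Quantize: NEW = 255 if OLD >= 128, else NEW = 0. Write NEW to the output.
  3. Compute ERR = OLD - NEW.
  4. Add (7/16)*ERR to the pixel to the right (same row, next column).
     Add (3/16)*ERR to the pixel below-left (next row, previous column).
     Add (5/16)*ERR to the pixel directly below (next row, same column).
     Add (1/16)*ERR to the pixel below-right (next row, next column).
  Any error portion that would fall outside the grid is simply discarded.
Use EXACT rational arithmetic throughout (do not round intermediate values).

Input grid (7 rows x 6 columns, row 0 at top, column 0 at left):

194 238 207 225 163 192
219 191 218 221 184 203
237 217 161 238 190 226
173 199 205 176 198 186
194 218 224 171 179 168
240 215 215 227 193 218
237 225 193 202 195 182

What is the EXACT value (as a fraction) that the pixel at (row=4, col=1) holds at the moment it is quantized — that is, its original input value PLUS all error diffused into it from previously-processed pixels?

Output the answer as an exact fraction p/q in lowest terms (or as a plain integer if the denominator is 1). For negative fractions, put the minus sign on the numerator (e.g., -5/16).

(0,0): OLD=194 → NEW=255, ERR=-61
(0,1): OLD=3381/16 → NEW=255, ERR=-699/16
(0,2): OLD=48099/256 → NEW=255, ERR=-17181/256
(0,3): OLD=801333/4096 → NEW=255, ERR=-243147/4096
(0,4): OLD=8980339/65536 → NEW=255, ERR=-7731341/65536
(0,5): OLD=147207205/1048576 → NEW=255, ERR=-120179675/1048576
(1,0): OLD=49087/256 → NEW=255, ERR=-16193/256
(1,1): OLD=272953/2048 → NEW=255, ERR=-249287/2048
(1,2): OLD=8513965/65536 → NEW=255, ERR=-8197715/65536
(1,3): OLD=31826793/262144 → NEW=0, ERR=31826793/262144
(1,4): OLD=2936866011/16777216 → NEW=255, ERR=-1341324069/16777216
(1,5): OLD=33509531789/268435456 → NEW=0, ERR=33509531789/268435456
(2,0): OLD=6370435/32768 → NEW=255, ERR=-1985405/32768
(2,1): OLD=131120849/1048576 → NEW=0, ERR=131120849/1048576
(2,2): OLD=3217447091/16777216 → NEW=255, ERR=-1060742989/16777216
(2,3): OLD=30262212059/134217728 → NEW=255, ERR=-3963308581/134217728
(2,4): OLD=786370771985/4294967296 → NEW=255, ERR=-308845888495/4294967296
(2,5): OLD=15706064104327/68719476736 → NEW=255, ERR=-1817402463353/68719476736
(3,0): OLD=2978156115/16777216 → NEW=255, ERR=-1300033965/16777216
(3,1): OLD=25304664791/134217728 → NEW=255, ERR=-8920855849/134217728
(3,2): OLD=170125990133/1073741824 → NEW=255, ERR=-103678174987/1073741824
(3,3): OLD=7359421762271/68719476736 → NEW=0, ERR=7359421762271/68719476736
(3,4): OLD=118515081086207/549755813888 → NEW=255, ERR=-21672651455233/549755813888
(3,5): OLD=1372136369682577/8796093022208 → NEW=255, ERR=-870867350980463/8796093022208
(4,0): OLD=337847901565/2147483648 → NEW=255, ERR=-209760428675/2147483648
(4,1): OLD=4519958098137/34359738368 → NEW=255, ERR=-4241775185703/34359738368
Target (4,1): original=218, with diffused error = 4519958098137/34359738368

Answer: 4519958098137/34359738368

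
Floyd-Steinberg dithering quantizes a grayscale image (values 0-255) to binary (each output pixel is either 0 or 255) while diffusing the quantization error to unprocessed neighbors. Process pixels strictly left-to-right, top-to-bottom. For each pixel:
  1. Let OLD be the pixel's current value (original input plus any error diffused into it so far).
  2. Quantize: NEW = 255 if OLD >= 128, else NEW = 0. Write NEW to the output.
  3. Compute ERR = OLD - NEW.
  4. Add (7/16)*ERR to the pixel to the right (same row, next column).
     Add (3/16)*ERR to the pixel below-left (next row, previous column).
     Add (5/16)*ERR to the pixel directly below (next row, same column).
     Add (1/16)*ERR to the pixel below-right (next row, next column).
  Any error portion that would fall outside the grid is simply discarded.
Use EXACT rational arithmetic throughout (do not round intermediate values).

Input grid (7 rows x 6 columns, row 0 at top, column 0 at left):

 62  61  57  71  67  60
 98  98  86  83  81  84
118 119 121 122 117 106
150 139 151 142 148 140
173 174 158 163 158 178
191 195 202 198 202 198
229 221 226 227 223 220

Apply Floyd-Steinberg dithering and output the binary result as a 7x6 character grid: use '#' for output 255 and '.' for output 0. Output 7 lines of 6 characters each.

Answer: ......
#.#.#.
.#.#.#
#.#.#.
##.###
####.#
#.####

Derivation:
(0,0): OLD=62 → NEW=0, ERR=62
(0,1): OLD=705/8 → NEW=0, ERR=705/8
(0,2): OLD=12231/128 → NEW=0, ERR=12231/128
(0,3): OLD=231025/2048 → NEW=0, ERR=231025/2048
(0,4): OLD=3812631/32768 → NEW=0, ERR=3812631/32768
(0,5): OLD=58145697/524288 → NEW=0, ERR=58145697/524288
(1,0): OLD=17139/128 → NEW=255, ERR=-15501/128
(1,1): OLD=96613/1024 → NEW=0, ERR=96613/1024
(1,2): OLD=6022665/32768 → NEW=255, ERR=-2333175/32768
(1,3): OLD=15058677/131072 → NEW=0, ERR=15058677/131072
(1,4): OLD=1639710175/8388608 → NEW=255, ERR=-499384865/8388608
(1,5): OLD=13406284393/134217728 → NEW=0, ERR=13406284393/134217728
(2,0): OLD=1603111/16384 → NEW=0, ERR=1603111/16384
(2,1): OLD=89324125/524288 → NEW=255, ERR=-44369315/524288
(2,2): OLD=747952343/8388608 → NEW=0, ERR=747952343/8388608
(2,3): OLD=12166779231/67108864 → NEW=255, ERR=-4945981089/67108864
(2,4): OLD=197700000797/2147483648 → NEW=0, ERR=197700000797/2147483648
(2,5): OLD=5970692498587/34359738368 → NEW=255, ERR=-2791040785253/34359738368
(3,0): OLD=1381681015/8388608 → NEW=255, ERR=-757414025/8388608
(3,1): OLD=6434735339/67108864 → NEW=0, ERR=6434735339/67108864
(3,2): OLD=108289520465/536870912 → NEW=255, ERR=-28612562095/536870912
(3,3): OLD=4071149937555/34359738368 → NEW=0, ERR=4071149937555/34359738368
(3,4): OLD=57386222704371/274877906944 → NEW=255, ERR=-12707643566349/274877906944
(3,5): OLD=440436975282013/4398046511104 → NEW=0, ERR=440436975282013/4398046511104
(4,0): OLD=174764980569/1073741824 → NEW=255, ERR=-99039184551/1073741824
(4,1): OLD=2542177405509/17179869184 → NEW=255, ERR=-1838689236411/17179869184
(4,2): OLD=67471783720383/549755813888 → NEW=0, ERR=67471783720383/549755813888
(4,3): OLD=2126212518683611/8796093022208 → NEW=255, ERR=-116791201979429/8796093022208
(4,4): OLD=23070598011376139/140737488355328 → NEW=255, ERR=-12817461519232501/140737488355328
(4,5): OLD=375061738740498029/2251799813685248 → NEW=255, ERR=-199147213749240211/2251799813685248
(5,0): OLD=39062477752991/274877906944 → NEW=255, ERR=-31031388517729/274877906944
(5,1): OLD=1138315710927631/8796093022208 → NEW=255, ERR=-1104688009735409/8796093022208
(5,2): OLD=12401058391139157/70368744177664 → NEW=255, ERR=-5542971374165163/70368744177664
(5,3): OLD=337731859787733047/2251799813685248 → NEW=255, ERR=-236477092702005193/2251799813685248
(5,4): OLD=496217529802953831/4503599627370496 → NEW=0, ERR=496217529802953831/4503599627370496
(5,5): OLD=15339295422022566003/72057594037927936 → NEW=255, ERR=-3035391057649057677/72057594037927936
(6,0): OLD=23949798641327245/140737488355328 → NEW=255, ERR=-11938260889281395/140737488355328
(6,1): OLD=276558992654569097/2251799813685248 → NEW=0, ERR=276558992654569097/2251799813685248
(6,2): OLD=2049828561600783521/9007199254740992 → NEW=255, ERR=-247007248358169439/9007199254740992
(6,3): OLD=28523359943596575133/144115188075855872 → NEW=255, ERR=-8226013015746672227/144115188075855872
(6,4): OLD=502668824434076980253/2305843009213693952 → NEW=255, ERR=-85321142915414977507/2305843009213693952
(6,5): OLD=7287720198059561001643/36893488147419103232 → NEW=255, ERR=-2120119279532310322517/36893488147419103232
Row 0: ......
Row 1: #.#.#.
Row 2: .#.#.#
Row 3: #.#.#.
Row 4: ##.###
Row 5: ####.#
Row 6: #.####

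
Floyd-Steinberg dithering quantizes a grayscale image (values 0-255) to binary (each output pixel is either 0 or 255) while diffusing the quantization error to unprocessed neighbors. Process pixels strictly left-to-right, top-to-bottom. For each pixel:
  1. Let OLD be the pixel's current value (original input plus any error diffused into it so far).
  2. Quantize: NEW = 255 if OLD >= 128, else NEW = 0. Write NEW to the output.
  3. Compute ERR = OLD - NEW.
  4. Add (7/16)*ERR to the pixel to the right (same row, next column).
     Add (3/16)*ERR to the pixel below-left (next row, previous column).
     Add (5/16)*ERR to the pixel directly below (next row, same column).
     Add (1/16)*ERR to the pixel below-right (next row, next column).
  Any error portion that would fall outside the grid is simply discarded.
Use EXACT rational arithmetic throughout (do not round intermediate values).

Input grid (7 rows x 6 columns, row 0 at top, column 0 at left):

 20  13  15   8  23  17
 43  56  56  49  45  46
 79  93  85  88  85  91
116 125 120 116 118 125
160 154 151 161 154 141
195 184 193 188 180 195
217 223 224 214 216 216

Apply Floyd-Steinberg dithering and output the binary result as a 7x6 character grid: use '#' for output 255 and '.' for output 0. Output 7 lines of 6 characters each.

(0,0): OLD=20 → NEW=0, ERR=20
(0,1): OLD=87/4 → NEW=0, ERR=87/4
(0,2): OLD=1569/64 → NEW=0, ERR=1569/64
(0,3): OLD=19175/1024 → NEW=0, ERR=19175/1024
(0,4): OLD=511057/16384 → NEW=0, ERR=511057/16384
(0,5): OLD=8033847/262144 → NEW=0, ERR=8033847/262144
(1,0): OLD=3413/64 → NEW=0, ERR=3413/64
(1,1): OLD=47091/512 → NEW=0, ERR=47091/512
(1,2): OLD=1782095/16384 → NEW=0, ERR=1782095/16384
(1,3): OLD=7197139/65536 → NEW=0, ERR=7197139/65536
(1,4): OLD=460158473/4194304 → NEW=0, ERR=460158473/4194304
(1,5): OLD=7081655407/67108864 → NEW=0, ERR=7081655407/67108864
(2,0): OLD=924961/8192 → NEW=0, ERR=924961/8192
(2,1): OLD=51083419/262144 → NEW=255, ERR=-15763301/262144
(2,2): OLD=499216593/4194304 → NEW=0, ERR=499216593/4194304
(2,3): OLD=6769936201/33554432 → NEW=255, ERR=-1786443959/33554432
(2,4): OLD=131685354011/1073741824 → NEW=0, ERR=131685354011/1073741824
(2,5): OLD=3169498575469/17179869184 → NEW=255, ERR=-1211368066451/17179869184
(3,0): OLD=587243121/4194304 → NEW=255, ERR=-482304399/4194304
(3,1): OLD=2861321469/33554432 → NEW=0, ERR=2861321469/33554432
(3,2): OLD=48522694519/268435456 → NEW=255, ERR=-19928346761/268435456
(3,3): OLD=1671895592437/17179869184 → NEW=0, ERR=1671895592437/17179869184
(3,4): OLD=25062463490485/137438953472 → NEW=255, ERR=-9984469644875/137438953472
(3,5): OLD=173387622085243/2199023255552 → NEW=0, ERR=173387622085243/2199023255552
(4,0): OLD=75191134367/536870912 → NEW=255, ERR=-61710948193/536870912
(4,1): OLD=938473963699/8589934592 → NEW=0, ERR=938473963699/8589934592
(4,2): OLD=54748811846249/274877906944 → NEW=255, ERR=-15345054424471/274877906944
(4,3): OLD=654108309758893/4398046511104 → NEW=255, ERR=-467393550572627/4398046511104
(4,4): OLD=7435847610347197/70368744177664 → NEW=0, ERR=7435847610347197/70368744177664
(4,5): OLD=233432791212703243/1125899906842624 → NEW=255, ERR=-53671685032165877/1125899906842624
(5,0): OLD=24679141962697/137438953472 → NEW=255, ERR=-10367791172663/137438953472
(5,1): OLD=736616147069465/4398046511104 → NEW=255, ERR=-384885713262055/4398046511104
(5,2): OLD=4368840648596547/35184372088832 → NEW=0, ERR=4368840648596547/35184372088832
(5,3): OLD=253820676419331825/1125899906842624 → NEW=255, ERR=-33283799825537295/1125899906842624
(5,4): OLD=415475642214085209/2251799813685248 → NEW=255, ERR=-158733310275653031/2251799813685248
(5,5): OLD=5615712519977854077/36028797018963968 → NEW=255, ERR=-3571630719857957763/36028797018963968
(6,0): OLD=12456513759140843/70368744177664 → NEW=255, ERR=-5487516006163477/70368744177664
(6,1): OLD=202776944932972239/1125899906842624 → NEW=255, ERR=-84327531311896881/1125899906842624
(6,2): OLD=986391227161108951/4503599627370496 → NEW=255, ERR=-162026677818367529/4503599627370496
(6,3): OLD=13227274124243699531/72057594037927936 → NEW=255, ERR=-5147412355427924149/72057594037927936
(6,4): OLD=164041881354996859355/1152921504606846976 → NEW=255, ERR=-129953102319749119525/1152921504606846976
(6,5): OLD=2422092633644611718429/18446744073709551616 → NEW=255, ERR=-2281827105151323943651/18446744073709551616
Row 0: ......
Row 1: ......
Row 2: .#.#.#
Row 3: #.#.#.
Row 4: #.##.#
Row 5: ##.###
Row 6: ######

Answer: ......
......
.#.#.#
#.#.#.
#.##.#
##.###
######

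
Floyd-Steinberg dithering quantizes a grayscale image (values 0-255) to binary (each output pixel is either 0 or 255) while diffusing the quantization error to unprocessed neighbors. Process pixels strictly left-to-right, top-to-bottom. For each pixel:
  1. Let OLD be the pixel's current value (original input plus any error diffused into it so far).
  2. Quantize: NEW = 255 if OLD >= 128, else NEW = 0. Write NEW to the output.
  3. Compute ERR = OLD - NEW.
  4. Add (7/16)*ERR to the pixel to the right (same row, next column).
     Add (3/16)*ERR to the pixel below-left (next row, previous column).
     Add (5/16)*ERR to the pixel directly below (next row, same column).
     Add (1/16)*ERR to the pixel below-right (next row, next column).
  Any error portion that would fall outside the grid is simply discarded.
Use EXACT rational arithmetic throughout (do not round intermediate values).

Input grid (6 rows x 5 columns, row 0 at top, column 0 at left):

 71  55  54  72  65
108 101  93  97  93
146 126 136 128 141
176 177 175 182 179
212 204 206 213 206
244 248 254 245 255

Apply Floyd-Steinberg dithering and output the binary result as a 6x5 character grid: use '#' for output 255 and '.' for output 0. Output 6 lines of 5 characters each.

(0,0): OLD=71 → NEW=0, ERR=71
(0,1): OLD=1377/16 → NEW=0, ERR=1377/16
(0,2): OLD=23463/256 → NEW=0, ERR=23463/256
(0,3): OLD=459153/4096 → NEW=0, ERR=459153/4096
(0,4): OLD=7473911/65536 → NEW=0, ERR=7473911/65536
(1,0): OLD=37459/256 → NEW=255, ERR=-27821/256
(1,1): OLD=208837/2048 → NEW=0, ERR=208837/2048
(1,2): OLD=12625577/65536 → NEW=255, ERR=-4086103/65536
(1,3): OLD=34567413/262144 → NEW=255, ERR=-32279307/262144
(1,4): OLD=342979135/4194304 → NEW=0, ERR=342979135/4194304
(2,0): OLD=4297799/32768 → NEW=255, ERR=-4058041/32768
(2,1): OLD=89341437/1048576 → NEW=0, ERR=89341437/1048576
(2,2): OLD=2299776055/16777216 → NEW=255, ERR=-1978414025/16777216
(2,3): OLD=13251169205/268435456 → NEW=0, ERR=13251169205/268435456
(2,4): OLD=775047886003/4294967296 → NEW=255, ERR=-320168774477/4294967296
(3,0): OLD=2571527767/16777216 → NEW=255, ERR=-1706662313/16777216
(3,1): OLD=17350397707/134217728 → NEW=255, ERR=-16875122933/134217728
(3,2): OLD=419719349225/4294967296 → NEW=0, ERR=419719349225/4294967296
(3,3): OLD=1879761679137/8589934592 → NEW=255, ERR=-310671641823/8589934592
(3,4): OLD=19649220848517/137438953472 → NEW=255, ERR=-15397712286843/137438953472
(4,0): OLD=336374672057/2147483648 → NEW=255, ERR=-211233658183/2147483648
(4,1): OLD=9183734865849/68719476736 → NEW=255, ERR=-8339731701831/68719476736
(4,2): OLD=185602639001591/1099511627776 → NEW=255, ERR=-94772826081289/1099511627776
(4,3): OLD=2622799052642233/17592186044416 → NEW=255, ERR=-1863208388683847/17592186044416
(4,4): OLD=34450595095575183/281474976710656 → NEW=0, ERR=34450595095575183/281474976710656
(5,0): OLD=209464256762571/1099511627776 → NEW=255, ERR=-70911208320309/1099511627776
(5,1): OLD=1403417516696481/8796093022208 → NEW=255, ERR=-839586203966559/8796093022208
(5,2): OLD=44434014660751401/281474976710656 → NEW=255, ERR=-27342104400465879/281474976710656
(5,3): OLD=210505112154429543/1125899906842624 → NEW=255, ERR=-76599364090439577/1125899906842624
(5,4): OLD=4627242636320566333/18014398509481984 → NEW=255, ERR=33571016402660413/18014398509481984
Row 0: .....
Row 1: #.##.
Row 2: #.#.#
Row 3: ##.##
Row 4: ####.
Row 5: #####

Answer: .....
#.##.
#.#.#
##.##
####.
#####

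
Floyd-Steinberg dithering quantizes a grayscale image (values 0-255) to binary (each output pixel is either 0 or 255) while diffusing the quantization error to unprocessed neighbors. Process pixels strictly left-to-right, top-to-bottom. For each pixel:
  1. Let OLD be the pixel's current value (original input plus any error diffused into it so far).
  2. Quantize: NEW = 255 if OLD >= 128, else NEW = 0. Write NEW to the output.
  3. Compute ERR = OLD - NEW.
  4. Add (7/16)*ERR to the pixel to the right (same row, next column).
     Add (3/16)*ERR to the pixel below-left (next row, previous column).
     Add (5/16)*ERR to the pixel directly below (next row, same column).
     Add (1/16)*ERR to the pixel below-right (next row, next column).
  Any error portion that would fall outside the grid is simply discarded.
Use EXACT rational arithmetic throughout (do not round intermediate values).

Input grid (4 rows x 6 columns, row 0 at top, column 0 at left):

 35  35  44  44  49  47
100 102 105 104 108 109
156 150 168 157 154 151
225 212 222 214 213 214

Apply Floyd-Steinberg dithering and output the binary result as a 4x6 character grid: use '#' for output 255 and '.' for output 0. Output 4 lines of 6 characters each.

(0,0): OLD=35 → NEW=0, ERR=35
(0,1): OLD=805/16 → NEW=0, ERR=805/16
(0,2): OLD=16899/256 → NEW=0, ERR=16899/256
(0,3): OLD=298517/4096 → NEW=0, ERR=298517/4096
(0,4): OLD=5300883/65536 → NEW=0, ERR=5300883/65536
(0,5): OLD=86389253/1048576 → NEW=0, ERR=86389253/1048576
(1,0): OLD=30815/256 → NEW=0, ERR=30815/256
(1,1): OLD=378777/2048 → NEW=255, ERR=-143463/2048
(1,2): OLD=7326349/65536 → NEW=0, ERR=7326349/65536
(1,3): OLD=51111625/262144 → NEW=255, ERR=-15735095/262144
(1,4): OLD=2131015419/16777216 → NEW=0, ERR=2131015419/16777216
(1,5): OLD=52444738925/268435456 → NEW=255, ERR=-16006302355/268435456
(2,0): OLD=5914019/32768 → NEW=255, ERR=-2441821/32768
(2,1): OLD=130014513/1048576 → NEW=0, ERR=130014513/1048576
(2,2): OLD=4052507603/16777216 → NEW=255, ERR=-225682477/16777216
(2,3): OLD=21898975227/134217728 → NEW=255, ERR=-12326545413/134217728
(2,4): OLD=595202916977/4294967296 → NEW=255, ERR=-500013743503/4294967296
(2,5): OLD=6141580541479/68719476736 → NEW=0, ERR=6141580541479/68719476736
(3,0): OLD=3774225779/16777216 → NEW=255, ERR=-503964301/16777216
(3,1): OLD=30927233911/134217728 → NEW=255, ERR=-3298286729/134217728
(3,2): OLD=212144142549/1073741824 → NEW=255, ERR=-61660022571/1073741824
(3,3): OLD=9449424178815/68719476736 → NEW=255, ERR=-8074042388865/68719476736
(3,4): OLD=74895065443487/549755813888 → NEW=255, ERR=-65292667097953/549755813888
(3,5): OLD=1606976699557617/8796093022208 → NEW=255, ERR=-636027021105423/8796093022208
Row 0: ......
Row 1: .#.#.#
Row 2: #.###.
Row 3: ######

Answer: ......
.#.#.#
#.###.
######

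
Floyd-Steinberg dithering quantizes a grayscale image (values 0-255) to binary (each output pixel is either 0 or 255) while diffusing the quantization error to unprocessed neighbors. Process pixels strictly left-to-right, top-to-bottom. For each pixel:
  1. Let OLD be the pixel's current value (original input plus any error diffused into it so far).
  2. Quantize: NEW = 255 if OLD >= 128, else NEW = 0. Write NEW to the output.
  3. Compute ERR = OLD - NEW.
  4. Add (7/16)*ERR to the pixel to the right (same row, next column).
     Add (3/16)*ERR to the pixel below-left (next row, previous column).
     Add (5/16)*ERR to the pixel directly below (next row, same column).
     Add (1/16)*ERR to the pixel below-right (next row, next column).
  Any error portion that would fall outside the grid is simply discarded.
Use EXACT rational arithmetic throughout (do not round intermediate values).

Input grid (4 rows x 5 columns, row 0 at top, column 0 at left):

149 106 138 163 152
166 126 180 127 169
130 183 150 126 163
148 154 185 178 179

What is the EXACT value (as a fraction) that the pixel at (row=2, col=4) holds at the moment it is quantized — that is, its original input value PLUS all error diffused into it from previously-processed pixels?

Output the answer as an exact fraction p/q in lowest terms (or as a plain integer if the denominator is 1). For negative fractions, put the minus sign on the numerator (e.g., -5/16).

Answer: 309011413351/2147483648

Derivation:
(0,0): OLD=149 → NEW=255, ERR=-106
(0,1): OLD=477/8 → NEW=0, ERR=477/8
(0,2): OLD=21003/128 → NEW=255, ERR=-11637/128
(0,3): OLD=252365/2048 → NEW=0, ERR=252365/2048
(0,4): OLD=6747291/32768 → NEW=255, ERR=-1608549/32768
(1,0): OLD=18439/128 → NEW=255, ERR=-14201/128
(1,1): OLD=74161/1024 → NEW=0, ERR=74161/1024
(1,2): OLD=6884741/32768 → NEW=255, ERR=-1471099/32768
(1,3): OLD=17167841/131072 → NEW=255, ERR=-16255519/131072
(1,4): OLD=224610435/2097152 → NEW=0, ERR=224610435/2097152
(2,0): OLD=1784363/16384 → NEW=0, ERR=1784363/16384
(2,1): OLD=124742793/524288 → NEW=255, ERR=-8950647/524288
(2,2): OLD=920852955/8388608 → NEW=0, ERR=920852955/8388608
(2,3): OLD=20474362209/134217728 → NEW=255, ERR=-13751158431/134217728
(2,4): OLD=309011413351/2147483648 → NEW=255, ERR=-238596916889/2147483648
Target (2,4): original=163, with diffused error = 309011413351/2147483648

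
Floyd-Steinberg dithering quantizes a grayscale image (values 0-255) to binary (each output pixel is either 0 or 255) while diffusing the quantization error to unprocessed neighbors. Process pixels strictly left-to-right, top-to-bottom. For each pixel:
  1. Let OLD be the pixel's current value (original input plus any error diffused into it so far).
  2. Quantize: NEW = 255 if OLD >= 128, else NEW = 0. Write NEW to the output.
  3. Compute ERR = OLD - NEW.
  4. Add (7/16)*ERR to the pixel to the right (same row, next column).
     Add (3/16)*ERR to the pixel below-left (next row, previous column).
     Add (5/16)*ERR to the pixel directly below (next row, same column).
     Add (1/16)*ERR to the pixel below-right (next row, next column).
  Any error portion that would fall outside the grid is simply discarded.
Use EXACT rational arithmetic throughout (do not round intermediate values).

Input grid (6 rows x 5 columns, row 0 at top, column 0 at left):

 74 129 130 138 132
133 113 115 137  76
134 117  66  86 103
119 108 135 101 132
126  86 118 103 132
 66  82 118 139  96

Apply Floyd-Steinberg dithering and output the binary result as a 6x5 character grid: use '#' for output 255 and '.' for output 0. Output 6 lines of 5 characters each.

(0,0): OLD=74 → NEW=0, ERR=74
(0,1): OLD=1291/8 → NEW=255, ERR=-749/8
(0,2): OLD=11397/128 → NEW=0, ERR=11397/128
(0,3): OLD=362403/2048 → NEW=255, ERR=-159837/2048
(0,4): OLD=3206517/32768 → NEW=0, ERR=3206517/32768
(1,0): OLD=17737/128 → NEW=255, ERR=-14903/128
(1,1): OLD=55423/1024 → NEW=0, ERR=55423/1024
(1,2): OLD=4784747/32768 → NEW=255, ERR=-3571093/32768
(1,3): OLD=11645007/131072 → NEW=0, ERR=11645007/131072
(1,4): OLD=294799373/2097152 → NEW=255, ERR=-239974387/2097152
(2,0): OLD=1765605/16384 → NEW=0, ERR=1765605/16384
(2,1): OLD=80399399/524288 → NEW=255, ERR=-53294041/524288
(2,2): OLD=63019061/8388608 → NEW=0, ERR=63019061/8388608
(2,3): OLD=11916367823/134217728 → NEW=0, ERR=11916367823/134217728
(2,4): OLD=239738073833/2147483648 → NEW=0, ERR=239738073833/2147483648
(3,0): OLD=1120859029/8388608 → NEW=255, ERR=-1018236011/8388608
(3,1): OLD=2098693105/67108864 → NEW=0, ERR=2098693105/67108864
(3,2): OLD=346439349803/2147483648 → NEW=255, ERR=-201168980437/2147483648
(3,3): OLD=468850904883/4294967296 → NEW=0, ERR=468850904883/4294967296
(3,4): OLD=15131631771999/68719476736 → NEW=255, ERR=-2391834795681/68719476736
(4,0): OLD=100858108699/1073741824 → NEW=0, ERR=100858108699/1073741824
(4,1): OLD=3838566558107/34359738368 → NEW=0, ERR=3838566558107/34359738368
(4,2): OLD=87974586097525/549755813888 → NEW=255, ERR=-52213146443915/549755813888
(4,3): OLD=731666841216923/8796093022208 → NEW=0, ERR=731666841216923/8796093022208
(4,4): OLD=23128448735386301/140737488355328 → NEW=255, ERR=-12759610795222339/140737488355328
(5,0): OLD=63936880782769/549755813888 → NEW=0, ERR=63936880782769/549755813888
(5,1): OLD=685461515135571/4398046511104 → NEW=255, ERR=-436040345195949/4398046511104
(5,2): OLD=9503080640198379/140737488355328 → NEW=0, ERR=9503080640198379/140737488355328
(5,3): OLD=96602422001420677/562949953421312 → NEW=255, ERR=-46949816121013883/562949953421312
(5,4): OLD=327676877541474343/9007199254740992 → NEW=0, ERR=327676877541474343/9007199254740992
Row 0: .#.#.
Row 1: #.#.#
Row 2: .#...
Row 3: #.#.#
Row 4: ..#.#
Row 5: .#.#.

Answer: .#.#.
#.#.#
.#...
#.#.#
..#.#
.#.#.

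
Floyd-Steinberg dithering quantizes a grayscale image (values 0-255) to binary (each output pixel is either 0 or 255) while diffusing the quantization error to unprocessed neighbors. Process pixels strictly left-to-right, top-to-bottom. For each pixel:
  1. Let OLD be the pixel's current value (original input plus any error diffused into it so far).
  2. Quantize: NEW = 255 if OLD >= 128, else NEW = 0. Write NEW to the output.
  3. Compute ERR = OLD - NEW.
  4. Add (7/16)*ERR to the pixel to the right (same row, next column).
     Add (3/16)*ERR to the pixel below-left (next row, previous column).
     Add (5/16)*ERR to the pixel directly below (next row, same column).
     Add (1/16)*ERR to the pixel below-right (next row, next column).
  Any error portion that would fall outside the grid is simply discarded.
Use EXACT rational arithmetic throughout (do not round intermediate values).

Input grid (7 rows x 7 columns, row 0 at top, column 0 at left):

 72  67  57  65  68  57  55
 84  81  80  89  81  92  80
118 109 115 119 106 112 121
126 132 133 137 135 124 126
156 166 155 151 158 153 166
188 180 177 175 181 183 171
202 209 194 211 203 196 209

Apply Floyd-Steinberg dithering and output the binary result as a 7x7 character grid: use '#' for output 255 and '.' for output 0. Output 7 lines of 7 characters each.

Answer: .......
.#.#.#.
#.#.#.#
.#.#.#.
##.##.#
#.##.##
#######

Derivation:
(0,0): OLD=72 → NEW=0, ERR=72
(0,1): OLD=197/2 → NEW=0, ERR=197/2
(0,2): OLD=3203/32 → NEW=0, ERR=3203/32
(0,3): OLD=55701/512 → NEW=0, ERR=55701/512
(0,4): OLD=946963/8192 → NEW=0, ERR=946963/8192
(0,5): OLD=14099845/131072 → NEW=0, ERR=14099845/131072
(0,6): OLD=214042275/2097152 → NEW=0, ERR=214042275/2097152
(1,0): OLD=3999/32 → NEW=0, ERR=3999/32
(1,1): OLD=48569/256 → NEW=255, ERR=-16711/256
(1,2): OLD=895181/8192 → NEW=0, ERR=895181/8192
(1,3): OLD=6512153/32768 → NEW=255, ERR=-1843687/32768
(1,4): OLD=250562107/2097152 → NEW=0, ERR=250562107/2097152
(1,5): OLD=3426739723/16777216 → NEW=255, ERR=-851450357/16777216
(1,6): OLD=25881155141/268435456 → NEW=0, ERR=25881155141/268435456
(2,0): OLD=593155/4096 → NEW=255, ERR=-451325/4096
(2,1): OLD=9003825/131072 → NEW=0, ERR=9003825/131072
(2,2): OLD=345133459/2097152 → NEW=255, ERR=-189640301/2097152
(2,3): OLD=1528184059/16777216 → NEW=0, ERR=1528184059/16777216
(2,4): OLD=22837806107/134217728 → NEW=255, ERR=-11387714533/134217728
(2,5): OLD=363207720249/4294967296 → NEW=0, ERR=363207720249/4294967296
(2,6): OLD=12710031846687/68719476736 → NEW=255, ERR=-4813434720993/68719476736
(3,0): OLD=219040627/2097152 → NEW=0, ERR=219040627/2097152
(3,1): OLD=2941388055/16777216 → NEW=255, ERR=-1336802025/16777216
(3,2): OLD=12247865605/134217728 → NEW=0, ERR=12247865605/134217728
(3,3): OLD=98691889627/536870912 → NEW=255, ERR=-38210192933/536870912
(3,4): OLD=6796162509683/68719476736 → NEW=0, ERR=6796162509683/68719476736
(3,5): OLD=96349191514025/549755813888 → NEW=255, ERR=-43838541027415/549755813888
(3,6): OLD=655391132958455/8796093022208 → NEW=0, ERR=655391132958455/8796093022208
(4,0): OLD=46627150141/268435456 → NEW=255, ERR=-21823891139/268435456
(4,1): OLD=554777565049/4294967296 → NEW=255, ERR=-540439095431/4294967296
(4,2): OLD=7568837774071/68719476736 → NEW=0, ERR=7568837774071/68719476736
(4,3): OLD=110606495727181/549755813888 → NEW=255, ERR=-29581236814259/549755813888
(4,4): OLD=641958839775367/4398046511104 → NEW=255, ERR=-479543020556153/4398046511104
(4,5): OLD=14148232348500631/140737488355328 → NEW=0, ERR=14148232348500631/140737488355328
(4,6): OLD=514045019644913745/2251799813685248 → NEW=255, ERR=-60163932844824495/2251799813685248
(5,0): OLD=9552033048955/68719476736 → NEW=255, ERR=-7971433518725/68719476736
(5,1): OLD=57998263962377/549755813888 → NEW=0, ERR=57998263962377/549755813888
(5,2): OLD=1053864954486175/4398046511104 → NEW=255, ERR=-67636905845345/4398046511104
(5,3): OLD=4851799486737755/35184372088832 → NEW=255, ERR=-4120215395914405/35184372088832
(5,4): OLD=250354752323493657/2251799813685248 → NEW=0, ERR=250354752323493657/2251799813685248
(5,5): OLD=4525796941777844201/18014398509481984 → NEW=255, ERR=-67874678140061719/18014398509481984
(5,6): OLD=48216688001777377159/288230376151711744 → NEW=255, ERR=-25282057916909117561/288230376151711744
(6,0): OLD=1631948241624147/8796093022208 → NEW=255, ERR=-611055479038893/8796093022208
(6,1): OLD=28350442904512591/140737488355328 → NEW=255, ERR=-7537616626096049/140737488355328
(6,2): OLD=338668913360406221/2251799813685248 → NEW=255, ERR=-235540039129332019/2251799813685248
(6,3): OLD=2675630565790563923/18014398509481984 → NEW=255, ERR=-1918041054127341997/18014398509481984
(6,4): OLD=6598186844464684477/36028797018963968 → NEW=255, ERR=-2589156395371127363/36028797018963968
(6,5): OLD=709666961766459794749/4611686018427387904 → NEW=255, ERR=-466312972932524120771/4611686018427387904
(6,6): OLD=10117346684136931100635/73786976294838206464 → NEW=255, ERR=-8698332271046811547685/73786976294838206464
Row 0: .......
Row 1: .#.#.#.
Row 2: #.#.#.#
Row 3: .#.#.#.
Row 4: ##.##.#
Row 5: #.##.##
Row 6: #######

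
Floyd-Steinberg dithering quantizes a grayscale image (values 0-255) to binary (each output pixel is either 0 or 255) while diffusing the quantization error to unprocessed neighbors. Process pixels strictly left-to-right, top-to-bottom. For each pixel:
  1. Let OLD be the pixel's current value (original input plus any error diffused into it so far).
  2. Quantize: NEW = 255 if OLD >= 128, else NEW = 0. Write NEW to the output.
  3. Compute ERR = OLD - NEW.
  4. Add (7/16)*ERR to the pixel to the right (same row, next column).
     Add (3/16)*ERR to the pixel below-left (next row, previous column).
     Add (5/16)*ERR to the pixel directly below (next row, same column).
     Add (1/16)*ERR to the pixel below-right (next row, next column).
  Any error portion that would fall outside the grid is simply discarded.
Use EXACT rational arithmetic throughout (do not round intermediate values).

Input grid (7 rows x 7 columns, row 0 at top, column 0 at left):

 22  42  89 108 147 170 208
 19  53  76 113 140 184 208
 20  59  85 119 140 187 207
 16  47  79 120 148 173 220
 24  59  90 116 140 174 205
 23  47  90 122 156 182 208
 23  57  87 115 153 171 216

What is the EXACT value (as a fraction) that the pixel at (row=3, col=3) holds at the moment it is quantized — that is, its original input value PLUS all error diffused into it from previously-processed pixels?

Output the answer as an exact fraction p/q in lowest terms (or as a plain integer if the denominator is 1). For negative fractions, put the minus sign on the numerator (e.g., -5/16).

Answer: 143700465195/2147483648

Derivation:
(0,0): OLD=22 → NEW=0, ERR=22
(0,1): OLD=413/8 → NEW=0, ERR=413/8
(0,2): OLD=14283/128 → NEW=0, ERR=14283/128
(0,3): OLD=321165/2048 → NEW=255, ERR=-201075/2048
(0,4): OLD=3409371/32768 → NEW=0, ERR=3409371/32768
(0,5): OLD=112994557/524288 → NEW=255, ERR=-20698883/524288
(0,6): OLD=1599938283/8388608 → NEW=255, ERR=-539156757/8388608
(1,0): OLD=4551/128 → NEW=0, ERR=4551/128
(1,1): OLD=109553/1024 → NEW=0, ERR=109553/1024
(1,2): OLD=4669253/32768 → NEW=255, ERR=-3686587/32768
(1,3): OLD=7809249/131072 → NEW=0, ERR=7809249/131072
(1,4): OLD=1552241923/8388608 → NEW=255, ERR=-586853117/8388608
(1,5): OLD=9093754099/67108864 → NEW=255, ERR=-8019006221/67108864
(1,6): OLD=142989528541/1073741824 → NEW=255, ERR=-130814636579/1073741824
(2,0): OLD=838379/16384 → NEW=0, ERR=838379/16384
(2,1): OLD=50304073/524288 → NEW=0, ERR=50304073/524288
(2,2): OLD=920035355/8388608 → NEW=0, ERR=920035355/8388608
(2,3): OLD=11103395587/67108864 → NEW=255, ERR=-6009364733/67108864
(2,4): OLD=32362747187/536870912 → NEW=0, ERR=32362747187/536870912
(2,5): OLD=2556632391633/17179869184 → NEW=255, ERR=-1824234250287/17179869184
(2,6): OLD=31612050466503/274877906944 → NEW=0, ERR=31612050466503/274877906944
(3,0): OLD=419270587/8388608 → NEW=0, ERR=419270587/8388608
(3,1): OLD=8228404639/67108864 → NEW=0, ERR=8228404639/67108864
(3,2): OLD=83818338957/536870912 → NEW=255, ERR=-53083743603/536870912
(3,3): OLD=143700465195/2147483648 → NEW=0, ERR=143700465195/2147483648
Target (3,3): original=120, with diffused error = 143700465195/2147483648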